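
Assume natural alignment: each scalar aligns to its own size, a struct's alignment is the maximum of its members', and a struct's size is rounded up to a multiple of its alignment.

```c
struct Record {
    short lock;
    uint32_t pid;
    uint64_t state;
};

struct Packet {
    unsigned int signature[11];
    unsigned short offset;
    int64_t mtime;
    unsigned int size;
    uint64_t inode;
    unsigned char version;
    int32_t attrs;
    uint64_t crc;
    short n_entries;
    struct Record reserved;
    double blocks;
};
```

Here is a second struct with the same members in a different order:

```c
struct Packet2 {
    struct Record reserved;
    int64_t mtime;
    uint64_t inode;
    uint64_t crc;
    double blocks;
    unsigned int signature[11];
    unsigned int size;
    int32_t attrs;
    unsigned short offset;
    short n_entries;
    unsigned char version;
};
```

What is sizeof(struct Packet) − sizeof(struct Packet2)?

Record: 0..2  lock  (2B, 2-aligned); 2..4  -- padding (2B); 4..8  pid  (4B, 4-aligned); 8..16  state  (8B, 8-aligned); sizeof = 16, alignof = 8
0..44  signature  (44B, 4-aligned)
44..46  offset  (2B, 2-aligned)
46..48  -- padding (2B)
48..56  mtime  (8B, 8-aligned)
56..60  size  (4B, 4-aligned)
60..64  -- padding (4B)
64..72  inode  (8B, 8-aligned)
72..73  version  (1B, 1-aligned)
73..76  -- padding (3B)
76..80  attrs  (4B, 4-aligned)
80..88  crc  (8B, 8-aligned)
88..90  n_entries  (2B, 2-aligned)
90..96  -- padding (6B)
96..112  reserved  (16B, 8-aligned)
112..120  blocks  (8B, 8-aligned)
sizeof = 120, alignof = 8
— Packet2 —
0..16  reserved  (16B, 8-aligned)
16..24  mtime  (8B, 8-aligned)
24..32  inode  (8B, 8-aligned)
32..40  crc  (8B, 8-aligned)
40..48  blocks  (8B, 8-aligned)
48..92  signature  (44B, 4-aligned)
92..96  size  (4B, 4-aligned)
96..100  attrs  (4B, 4-aligned)
100..102  offset  (2B, 2-aligned)
102..104  n_entries  (2B, 2-aligned)
104..105  version  (1B, 1-aligned)
105..112  -- tail padding (7B)
sizeof = 112, alignof = 8
120 − 112 = 8

8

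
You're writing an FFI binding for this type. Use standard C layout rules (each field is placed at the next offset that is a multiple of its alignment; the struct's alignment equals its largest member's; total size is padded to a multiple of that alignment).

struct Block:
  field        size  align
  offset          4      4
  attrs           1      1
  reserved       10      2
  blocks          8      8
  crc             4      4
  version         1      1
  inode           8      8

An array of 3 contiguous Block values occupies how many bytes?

@0: offset [4B, align 4] → 4
@4: attrs [1B, align 1] → 5
+1 pad (align 2)
@6: reserved [10B, align 2] → 16
@16: blocks [8B, align 8] → 24
@24: crc [4B, align 4] → 28
@28: version [1B, align 1] → 29
+3 pad (align 8)
@32: inode [8B, align 8] → 40
size 40, align 8
array of 3: 3 × 40 = 120

120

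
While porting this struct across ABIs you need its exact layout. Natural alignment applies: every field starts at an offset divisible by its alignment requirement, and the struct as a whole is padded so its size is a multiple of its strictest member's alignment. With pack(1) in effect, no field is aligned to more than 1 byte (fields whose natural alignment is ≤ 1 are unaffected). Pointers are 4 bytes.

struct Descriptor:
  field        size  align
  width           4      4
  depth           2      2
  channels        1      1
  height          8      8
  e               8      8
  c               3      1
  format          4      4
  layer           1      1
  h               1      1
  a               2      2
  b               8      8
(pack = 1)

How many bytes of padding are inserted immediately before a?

0

width at 0 (size 4, align 1) → ends 4
depth at 4 (size 2, align 1) → ends 6
channels at 6 (size 1, align 1) → ends 7
height at 7 (size 8, align 1) → ends 15
e at 15 (size 8, align 1) → ends 23
c at 23 (size 3, align 1) → ends 26
format at 26 (size 4, align 1) → ends 30
layer at 30 (size 1, align 1) → ends 31
h at 31 (size 1, align 1) → ends 32
a at 32 (size 2, align 1) → ends 34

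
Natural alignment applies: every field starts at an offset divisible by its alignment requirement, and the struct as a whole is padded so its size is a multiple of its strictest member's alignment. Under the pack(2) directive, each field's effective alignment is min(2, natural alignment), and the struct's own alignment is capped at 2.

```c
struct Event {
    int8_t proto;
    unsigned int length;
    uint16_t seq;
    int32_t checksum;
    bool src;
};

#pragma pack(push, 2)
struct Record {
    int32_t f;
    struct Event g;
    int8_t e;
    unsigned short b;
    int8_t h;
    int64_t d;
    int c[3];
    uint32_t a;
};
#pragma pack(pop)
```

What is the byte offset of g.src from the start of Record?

Event: 0..1  proto  (1B, 1-aligned); 1..4  -- padding (3B); 4..8  length  (4B, 4-aligned); 8..10  seq  (2B, 2-aligned); 10..12  -- padding (2B); 12..16  checksum  (4B, 4-aligned); 16..17  src  (1B, 1-aligned); 17..20  -- tail padding (3B); sizeof = 20, alignof = 4
0..4  f  (4B, 2-aligned)
4..24  g  (20B, 2-aligned)
within Event: src at 16
4 + 16 = 20

20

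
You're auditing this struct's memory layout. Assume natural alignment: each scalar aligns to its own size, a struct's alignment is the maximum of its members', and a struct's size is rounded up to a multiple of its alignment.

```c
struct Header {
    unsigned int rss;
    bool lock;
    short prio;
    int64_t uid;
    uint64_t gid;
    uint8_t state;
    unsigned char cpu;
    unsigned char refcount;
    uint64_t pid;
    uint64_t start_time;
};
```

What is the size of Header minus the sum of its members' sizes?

0..4  rss  (4B, 4-aligned)
4..5  lock  (1B, 1-aligned)
5..6  -- padding (1B)
6..8  prio  (2B, 2-aligned)
8..16  uid  (8B, 8-aligned)
16..24  gid  (8B, 8-aligned)
24..25  state  (1B, 1-aligned)
25..26  cpu  (1B, 1-aligned)
26..27  refcount  (1B, 1-aligned)
27..32  -- padding (5B)
32..40  pid  (8B, 8-aligned)
40..48  start_time  (8B, 8-aligned)
sizeof = 48, alignof = 8
data bytes 42, size 48 → padding 6

6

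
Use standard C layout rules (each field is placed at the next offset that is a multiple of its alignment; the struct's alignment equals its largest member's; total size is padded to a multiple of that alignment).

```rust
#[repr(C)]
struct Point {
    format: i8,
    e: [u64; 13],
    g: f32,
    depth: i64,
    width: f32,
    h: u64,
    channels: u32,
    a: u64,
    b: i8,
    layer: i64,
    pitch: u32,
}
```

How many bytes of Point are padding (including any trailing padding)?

0..1  format  (1B, 1-aligned)
1..8  -- padding (7B)
8..112  e  (104B, 8-aligned)
112..116  g  (4B, 4-aligned)
116..120  -- padding (4B)
120..128  depth  (8B, 8-aligned)
128..132  width  (4B, 4-aligned)
132..136  -- padding (4B)
136..144  h  (8B, 8-aligned)
144..148  channels  (4B, 4-aligned)
148..152  -- padding (4B)
152..160  a  (8B, 8-aligned)
160..161  b  (1B, 1-aligned)
161..168  -- padding (7B)
168..176  layer  (8B, 8-aligned)
176..180  pitch  (4B, 4-aligned)
180..184  -- tail padding (4B)
sizeof = 184, alignof = 8
data bytes 154, size 184 → padding 30

30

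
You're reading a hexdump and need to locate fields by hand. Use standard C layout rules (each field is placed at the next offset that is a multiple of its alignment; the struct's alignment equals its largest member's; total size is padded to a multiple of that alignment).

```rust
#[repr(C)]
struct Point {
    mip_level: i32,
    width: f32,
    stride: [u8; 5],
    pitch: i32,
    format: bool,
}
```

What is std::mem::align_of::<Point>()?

4

member alignments: mip_level=4, width=4, stride=1, pitch=4, format=1
max = 4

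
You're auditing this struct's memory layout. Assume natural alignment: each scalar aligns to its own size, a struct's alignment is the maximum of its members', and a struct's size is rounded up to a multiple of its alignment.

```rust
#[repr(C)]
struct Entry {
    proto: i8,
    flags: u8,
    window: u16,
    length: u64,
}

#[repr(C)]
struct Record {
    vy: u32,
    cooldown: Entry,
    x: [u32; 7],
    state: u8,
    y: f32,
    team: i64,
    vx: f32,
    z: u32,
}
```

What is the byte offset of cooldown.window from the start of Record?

10

Entry: @0: proto [1B, align 1] → 1; @1: flags [1B, align 1] → 2; @2: window [2B, align 2] → 4; +4 pad (align 8); @8: length [8B, align 8] → 16; size 16, align 8
@0: vy [4B, align 4] → 4
+4 pad (align 8)
@8: cooldown [16B, align 8] → 24
within Entry: window at 2
8 + 2 = 10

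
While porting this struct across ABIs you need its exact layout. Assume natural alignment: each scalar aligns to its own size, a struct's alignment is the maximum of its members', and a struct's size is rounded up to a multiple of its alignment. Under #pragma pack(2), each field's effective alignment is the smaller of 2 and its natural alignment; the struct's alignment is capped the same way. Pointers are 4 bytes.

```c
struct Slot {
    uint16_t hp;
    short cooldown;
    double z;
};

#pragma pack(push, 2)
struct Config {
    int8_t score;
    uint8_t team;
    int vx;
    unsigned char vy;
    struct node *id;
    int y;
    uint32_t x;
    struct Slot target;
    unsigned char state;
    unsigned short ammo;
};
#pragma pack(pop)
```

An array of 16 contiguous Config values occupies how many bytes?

Slot: 0..2  hp  (2B, 2-aligned); 2..4  cooldown  (2B, 2-aligned); 4..8  -- padding (4B); 8..16  z  (8B, 8-aligned); sizeof = 16, alignof = 8
0..1  score  (1B, 1-aligned)
1..2  team  (1B, 1-aligned)
2..6  vx  (4B, 2-aligned)
6..7  vy  (1B, 1-aligned)
7..8  -- padding (1B)
8..12  id  (4B, 2-aligned)
12..16  y  (4B, 2-aligned)
16..20  x  (4B, 2-aligned)
20..36  target  (16B, 2-aligned)
36..37  state  (1B, 1-aligned)
37..38  -- padding (1B)
38..40  ammo  (2B, 2-aligned)
sizeof = 40, alignof = 2
array of 16: 16 × 40 = 640

640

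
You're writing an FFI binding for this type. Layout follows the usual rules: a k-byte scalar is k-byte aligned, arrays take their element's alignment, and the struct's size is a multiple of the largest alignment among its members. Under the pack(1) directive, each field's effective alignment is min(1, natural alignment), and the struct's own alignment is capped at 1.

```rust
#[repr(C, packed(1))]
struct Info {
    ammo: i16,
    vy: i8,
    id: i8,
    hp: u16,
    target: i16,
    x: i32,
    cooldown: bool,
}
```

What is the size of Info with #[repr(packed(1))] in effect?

13

@0: ammo [2B, align 1] → 2
@2: vy [1B, align 1] → 3
@3: id [1B, align 1] → 4
@4: hp [2B, align 1] → 6
@6: target [2B, align 1] → 8
@8: x [4B, align 1] → 12
@12: cooldown [1B, align 1] → 13
size 13, align 1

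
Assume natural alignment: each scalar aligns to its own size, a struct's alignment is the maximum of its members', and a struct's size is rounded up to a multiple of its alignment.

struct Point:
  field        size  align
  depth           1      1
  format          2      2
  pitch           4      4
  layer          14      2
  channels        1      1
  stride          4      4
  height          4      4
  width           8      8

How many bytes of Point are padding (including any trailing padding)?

2

@0: depth [1B, align 1] → 1
+1 pad (align 2)
@2: format [2B, align 2] → 4
@4: pitch [4B, align 4] → 8
@8: layer [14B, align 2] → 22
@22: channels [1B, align 1] → 23
+1 pad (align 4)
@24: stride [4B, align 4] → 28
@28: height [4B, align 4] → 32
@32: width [8B, align 8] → 40
size 40, align 8
data bytes 38, size 40 → padding 2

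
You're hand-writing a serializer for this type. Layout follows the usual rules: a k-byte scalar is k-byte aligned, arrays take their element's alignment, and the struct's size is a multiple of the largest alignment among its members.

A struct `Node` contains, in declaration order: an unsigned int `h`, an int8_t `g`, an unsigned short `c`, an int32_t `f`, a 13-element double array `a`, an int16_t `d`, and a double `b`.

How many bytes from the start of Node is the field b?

0..4  h  (4B, 4-aligned)
4..5  g  (1B, 1-aligned)
5..6  -- padding (1B)
6..8  c  (2B, 2-aligned)
8..12  f  (4B, 4-aligned)
12..16  -- padding (4B)
16..120  a  (104B, 8-aligned)
120..122  d  (2B, 2-aligned)
122..128  -- padding (6B)
128..136  b  (8B, 8-aligned)

128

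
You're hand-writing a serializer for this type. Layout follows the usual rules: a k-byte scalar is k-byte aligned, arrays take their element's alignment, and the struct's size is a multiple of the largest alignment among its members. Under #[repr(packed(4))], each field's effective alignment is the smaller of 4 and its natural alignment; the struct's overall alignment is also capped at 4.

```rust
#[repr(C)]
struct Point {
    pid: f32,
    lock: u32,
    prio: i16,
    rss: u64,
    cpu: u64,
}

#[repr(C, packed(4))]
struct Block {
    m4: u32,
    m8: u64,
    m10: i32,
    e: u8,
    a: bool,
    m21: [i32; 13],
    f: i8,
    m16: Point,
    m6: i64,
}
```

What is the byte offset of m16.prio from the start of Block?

Point: pid at 0 (size 4, align 4) → ends 4; lock at 4 (size 4, align 4) → ends 8; prio at 8 (size 2, align 2) → ends 10; pad 6 to align 8 for rss; rss at 16 (size 8, align 8) → ends 24; cpu at 24 (size 8, align 8) → ends 32; total 32 bytes, alignment 8
m4 at 0 (size 4, align 4) → ends 4
m8 at 4 (size 8, align 4) → ends 12
m10 at 12 (size 4, align 4) → ends 16
e at 16 (size 1, align 1) → ends 17
a at 17 (size 1, align 1) → ends 18
pad 2 to align 4 for m21
m21 at 20 (size 52, align 4) → ends 72
f at 72 (size 1, align 1) → ends 73
pad 3 to align 4 for m16
m16 at 76 (size 32, align 4) → ends 108
within Point: prio at 8
76 + 8 = 84

84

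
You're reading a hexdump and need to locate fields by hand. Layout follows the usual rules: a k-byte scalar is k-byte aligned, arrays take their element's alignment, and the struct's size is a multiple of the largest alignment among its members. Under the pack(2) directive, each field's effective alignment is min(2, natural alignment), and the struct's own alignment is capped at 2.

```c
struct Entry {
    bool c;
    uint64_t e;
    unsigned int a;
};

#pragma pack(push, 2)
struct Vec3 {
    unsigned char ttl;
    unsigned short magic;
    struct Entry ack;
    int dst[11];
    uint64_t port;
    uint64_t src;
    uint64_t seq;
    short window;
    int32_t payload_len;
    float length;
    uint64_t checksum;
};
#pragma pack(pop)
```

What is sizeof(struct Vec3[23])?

2622

Entry: c at 0 (size 1, align 1) → ends 1; pad 7 to align 8 for e; e at 8 (size 8, align 8) → ends 16; a at 16 (size 4, align 4) → ends 20; tail pad 4 to reach multiple of 8; total 24 bytes, alignment 8
ttl at 0 (size 1, align 1) → ends 1
pad 1 to align 2 for magic
magic at 2 (size 2, align 2) → ends 4
ack at 4 (size 24, align 2) → ends 28
dst at 28 (size 44, align 2) → ends 72
port at 72 (size 8, align 2) → ends 80
src at 80 (size 8, align 2) → ends 88
seq at 88 (size 8, align 2) → ends 96
window at 96 (size 2, align 2) → ends 98
payload_len at 98 (size 4, align 2) → ends 102
length at 102 (size 4, align 2) → ends 106
checksum at 106 (size 8, align 2) → ends 114
total 114 bytes, alignment 2
array of 23: 23 × 114 = 2622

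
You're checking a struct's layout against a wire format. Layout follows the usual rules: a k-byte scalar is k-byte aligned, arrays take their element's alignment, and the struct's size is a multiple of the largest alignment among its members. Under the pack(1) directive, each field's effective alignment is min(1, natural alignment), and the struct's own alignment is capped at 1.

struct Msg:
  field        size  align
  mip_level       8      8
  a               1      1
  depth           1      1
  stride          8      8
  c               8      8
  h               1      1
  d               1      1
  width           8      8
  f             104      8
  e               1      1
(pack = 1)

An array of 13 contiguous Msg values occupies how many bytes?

mip_level at 0 (size 8, align 1) → ends 8
a at 8 (size 1, align 1) → ends 9
depth at 9 (size 1, align 1) → ends 10
stride at 10 (size 8, align 1) → ends 18
c at 18 (size 8, align 1) → ends 26
h at 26 (size 1, align 1) → ends 27
d at 27 (size 1, align 1) → ends 28
width at 28 (size 8, align 1) → ends 36
f at 36 (size 104, align 1) → ends 140
e at 140 (size 1, align 1) → ends 141
total 141 bytes, alignment 1
array of 13: 13 × 141 = 1833

1833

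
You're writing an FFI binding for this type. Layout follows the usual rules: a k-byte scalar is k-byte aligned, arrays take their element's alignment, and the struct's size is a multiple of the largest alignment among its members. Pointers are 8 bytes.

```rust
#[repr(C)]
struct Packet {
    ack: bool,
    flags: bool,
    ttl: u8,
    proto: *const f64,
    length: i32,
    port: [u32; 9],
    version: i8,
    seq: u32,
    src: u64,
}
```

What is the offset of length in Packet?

16

@0: ack [1B, align 1] → 1
@1: flags [1B, align 1] → 2
@2: ttl [1B, align 1] → 3
+5 pad (align 8)
@8: proto [8B, align 8] → 16
@16: length [4B, align 4] → 20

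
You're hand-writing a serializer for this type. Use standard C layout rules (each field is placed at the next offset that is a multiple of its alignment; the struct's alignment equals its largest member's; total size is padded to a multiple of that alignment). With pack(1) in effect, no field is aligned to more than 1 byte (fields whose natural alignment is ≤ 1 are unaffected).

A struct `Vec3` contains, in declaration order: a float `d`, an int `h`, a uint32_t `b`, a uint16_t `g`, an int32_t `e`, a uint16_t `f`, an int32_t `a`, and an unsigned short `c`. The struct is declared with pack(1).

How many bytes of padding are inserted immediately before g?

0

0..4  d  (4B, 1-aligned)
4..8  h  (4B, 1-aligned)
8..12  b  (4B, 1-aligned)
12..14  g  (2B, 1-aligned)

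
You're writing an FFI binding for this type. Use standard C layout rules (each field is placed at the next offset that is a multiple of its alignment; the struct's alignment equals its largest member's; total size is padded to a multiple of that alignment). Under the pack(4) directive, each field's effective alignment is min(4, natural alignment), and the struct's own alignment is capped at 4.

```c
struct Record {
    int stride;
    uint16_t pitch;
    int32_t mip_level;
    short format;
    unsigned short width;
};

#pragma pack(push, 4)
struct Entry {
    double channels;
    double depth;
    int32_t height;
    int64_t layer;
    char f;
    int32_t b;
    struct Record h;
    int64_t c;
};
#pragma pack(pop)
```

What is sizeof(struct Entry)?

Record: 0..4  stride  (4B, 4-aligned); 4..6  pitch  (2B, 2-aligned); 6..8  -- padding (2B); 8..12  mip_level  (4B, 4-aligned); 12..14  format  (2B, 2-aligned); 14..16  width  (2B, 2-aligned); sizeof = 16, alignof = 4
0..8  channels  (8B, 4-aligned)
8..16  depth  (8B, 4-aligned)
16..20  height  (4B, 4-aligned)
20..28  layer  (8B, 4-aligned)
28..29  f  (1B, 1-aligned)
29..32  -- padding (3B)
32..36  b  (4B, 4-aligned)
36..52  h  (16B, 4-aligned)
52..60  c  (8B, 4-aligned)
sizeof = 60, alignof = 4

60 bytes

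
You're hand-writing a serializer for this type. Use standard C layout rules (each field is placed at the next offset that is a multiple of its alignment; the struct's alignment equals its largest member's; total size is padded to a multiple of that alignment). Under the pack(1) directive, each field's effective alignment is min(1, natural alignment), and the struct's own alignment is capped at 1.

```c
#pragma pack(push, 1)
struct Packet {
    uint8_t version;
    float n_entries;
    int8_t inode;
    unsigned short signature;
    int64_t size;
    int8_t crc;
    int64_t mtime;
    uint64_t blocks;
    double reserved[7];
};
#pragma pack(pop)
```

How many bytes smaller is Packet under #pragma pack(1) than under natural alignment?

natural layout:
  @0: version [1B, align 1] → 1
  +3 pad (align 4)
  @4: n_entries [4B, align 4] → 8
  @8: inode [1B, align 1] → 9
  +1 pad (align 2)
  @10: signature [2B, align 2] → 12
  +4 pad (align 8)
  @16: size [8B, align 8] → 24
  @24: crc [1B, align 1] → 25
  +7 pad (align 8)
  @32: mtime [8B, align 8] → 40
  @40: blocks [8B, align 8] → 48
  @48: reserved [56B, align 8] → 104
  size 104, align 8
packed(1) layout:
  @0: version [1B, align 1] → 1
  @1: n_entries [4B, align 1] → 5
  @5: inode [1B, align 1] → 6
  @6: signature [2B, align 1] → 8
  @8: size [8B, align 1] → 16
  @16: crc [1B, align 1] → 17
  @17: mtime [8B, align 1] → 25
  @25: blocks [8B, align 1] → 33
  @33: reserved [56B, align 1] → 89
  size 89, align 1
104 − 89 = 15

15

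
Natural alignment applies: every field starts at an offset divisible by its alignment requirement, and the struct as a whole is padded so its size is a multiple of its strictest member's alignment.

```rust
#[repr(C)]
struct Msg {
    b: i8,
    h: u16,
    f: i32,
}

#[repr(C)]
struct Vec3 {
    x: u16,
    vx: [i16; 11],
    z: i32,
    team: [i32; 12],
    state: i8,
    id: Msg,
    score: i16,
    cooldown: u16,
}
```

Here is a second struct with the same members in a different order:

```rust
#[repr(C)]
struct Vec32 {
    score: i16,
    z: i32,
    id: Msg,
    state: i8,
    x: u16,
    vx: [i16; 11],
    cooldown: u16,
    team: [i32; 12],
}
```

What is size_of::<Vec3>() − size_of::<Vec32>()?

Msg: 0..1  b  (1B, 1-aligned); 1..2  -- padding (1B); 2..4  h  (2B, 2-aligned); 4..8  f  (4B, 4-aligned); sizeof = 8, alignof = 4
0..2  x  (2B, 2-aligned)
2..24  vx  (22B, 2-aligned)
24..28  z  (4B, 4-aligned)
28..76  team  (48B, 4-aligned)
76..77  state  (1B, 1-aligned)
77..80  -- padding (3B)
80..88  id  (8B, 4-aligned)
88..90  score  (2B, 2-aligned)
90..92  cooldown  (2B, 2-aligned)
sizeof = 92, alignof = 4
— Vec32 —
0..2  score  (2B, 2-aligned)
2..4  -- padding (2B)
4..8  z  (4B, 4-aligned)
8..16  id  (8B, 4-aligned)
16..17  state  (1B, 1-aligned)
17..18  -- padding (1B)
18..20  x  (2B, 2-aligned)
20..42  vx  (22B, 2-aligned)
42..44  cooldown  (2B, 2-aligned)
44..92  team  (48B, 4-aligned)
sizeof = 92, alignof = 4
92 − 92 = 0

0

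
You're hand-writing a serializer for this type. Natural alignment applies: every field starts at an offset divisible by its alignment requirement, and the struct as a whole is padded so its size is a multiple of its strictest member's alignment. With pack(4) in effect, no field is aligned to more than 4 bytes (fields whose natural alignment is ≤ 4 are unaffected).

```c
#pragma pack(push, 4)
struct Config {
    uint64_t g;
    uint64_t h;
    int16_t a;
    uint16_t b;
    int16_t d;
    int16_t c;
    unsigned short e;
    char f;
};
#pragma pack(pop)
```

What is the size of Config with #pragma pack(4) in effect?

0..8  g  (8B, 4-aligned)
8..16  h  (8B, 4-aligned)
16..18  a  (2B, 2-aligned)
18..20  b  (2B, 2-aligned)
20..22  d  (2B, 2-aligned)
22..24  c  (2B, 2-aligned)
24..26  e  (2B, 2-aligned)
26..27  f  (1B, 1-aligned)
27..28  -- tail padding (1B)
sizeof = 28, alignof = 4

28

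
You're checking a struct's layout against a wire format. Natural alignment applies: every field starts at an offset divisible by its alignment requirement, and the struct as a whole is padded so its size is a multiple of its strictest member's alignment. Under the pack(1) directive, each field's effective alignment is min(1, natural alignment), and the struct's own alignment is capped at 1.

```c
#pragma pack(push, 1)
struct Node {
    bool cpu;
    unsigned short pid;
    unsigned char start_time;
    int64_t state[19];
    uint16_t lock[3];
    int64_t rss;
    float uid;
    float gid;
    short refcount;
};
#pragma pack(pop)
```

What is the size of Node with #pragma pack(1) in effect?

180

cpu at 0 (size 1, align 1) → ends 1
pid at 1 (size 2, align 1) → ends 3
start_time at 3 (size 1, align 1) → ends 4
state at 4 (size 152, align 1) → ends 156
lock at 156 (size 6, align 1) → ends 162
rss at 162 (size 8, align 1) → ends 170
uid at 170 (size 4, align 1) → ends 174
gid at 174 (size 4, align 1) → ends 178
refcount at 178 (size 2, align 1) → ends 180
total 180 bytes, alignment 1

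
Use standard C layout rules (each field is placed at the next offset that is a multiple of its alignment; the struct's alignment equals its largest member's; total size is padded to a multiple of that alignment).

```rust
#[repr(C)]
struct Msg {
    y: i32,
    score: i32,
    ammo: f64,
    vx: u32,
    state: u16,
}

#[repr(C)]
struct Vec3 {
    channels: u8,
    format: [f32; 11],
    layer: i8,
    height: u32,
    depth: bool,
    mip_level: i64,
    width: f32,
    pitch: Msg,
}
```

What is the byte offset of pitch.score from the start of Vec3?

84

Msg: 0..4  y  (4B, 4-aligned); 4..8  score  (4B, 4-aligned); 8..16  ammo  (8B, 8-aligned); 16..20  vx  (4B, 4-aligned); 20..22  state  (2B, 2-aligned); 22..24  -- tail padding (2B); sizeof = 24, alignof = 8
0..1  channels  (1B, 1-aligned)
1..4  -- padding (3B)
4..48  format  (44B, 4-aligned)
48..49  layer  (1B, 1-aligned)
49..52  -- padding (3B)
52..56  height  (4B, 4-aligned)
56..57  depth  (1B, 1-aligned)
57..64  -- padding (7B)
64..72  mip_level  (8B, 8-aligned)
72..76  width  (4B, 4-aligned)
76..80  -- padding (4B)
80..104  pitch  (24B, 8-aligned)
within Msg: score at 4
80 + 4 = 84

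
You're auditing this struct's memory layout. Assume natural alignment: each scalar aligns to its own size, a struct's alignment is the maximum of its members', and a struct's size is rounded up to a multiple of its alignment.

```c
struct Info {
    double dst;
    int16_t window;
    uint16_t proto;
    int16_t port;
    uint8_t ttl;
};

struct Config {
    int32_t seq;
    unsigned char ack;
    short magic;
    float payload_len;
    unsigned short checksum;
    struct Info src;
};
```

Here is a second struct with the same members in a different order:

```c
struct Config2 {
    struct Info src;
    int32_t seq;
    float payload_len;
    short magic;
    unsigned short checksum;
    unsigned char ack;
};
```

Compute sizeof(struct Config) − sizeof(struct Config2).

0

Info: 0..8  dst  (8B, 8-aligned); 8..10  window  (2B, 2-aligned); 10..12  proto  (2B, 2-aligned); 12..14  port  (2B, 2-aligned); 14..15  ttl  (1B, 1-aligned); 15..16  -- tail padding (1B); sizeof = 16, alignof = 8
0..4  seq  (4B, 4-aligned)
4..5  ack  (1B, 1-aligned)
5..6  -- padding (1B)
6..8  magic  (2B, 2-aligned)
8..12  payload_len  (4B, 4-aligned)
12..14  checksum  (2B, 2-aligned)
14..16  -- padding (2B)
16..32  src  (16B, 8-aligned)
sizeof = 32, alignof = 8
— Config2 —
0..16  src  (16B, 8-aligned)
16..20  seq  (4B, 4-aligned)
20..24  payload_len  (4B, 4-aligned)
24..26  magic  (2B, 2-aligned)
26..28  checksum  (2B, 2-aligned)
28..29  ack  (1B, 1-aligned)
29..32  -- tail padding (3B)
sizeof = 32, alignof = 8
32 − 32 = 0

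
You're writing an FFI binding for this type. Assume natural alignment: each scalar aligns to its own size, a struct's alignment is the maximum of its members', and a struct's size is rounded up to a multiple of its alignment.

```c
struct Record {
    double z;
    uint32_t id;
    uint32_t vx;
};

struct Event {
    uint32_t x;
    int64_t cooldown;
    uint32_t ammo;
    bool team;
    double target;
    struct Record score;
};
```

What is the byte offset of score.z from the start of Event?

32

Record: 0..8  z  (8B, 8-aligned); 8..12  id  (4B, 4-aligned); 12..16  vx  (4B, 4-aligned); sizeof = 16, alignof = 8
0..4  x  (4B, 4-aligned)
4..8  -- padding (4B)
8..16  cooldown  (8B, 8-aligned)
16..20  ammo  (4B, 4-aligned)
20..21  team  (1B, 1-aligned)
21..24  -- padding (3B)
24..32  target  (8B, 8-aligned)
32..48  score  (16B, 8-aligned)
within Record: z at 0
32 + 0 = 32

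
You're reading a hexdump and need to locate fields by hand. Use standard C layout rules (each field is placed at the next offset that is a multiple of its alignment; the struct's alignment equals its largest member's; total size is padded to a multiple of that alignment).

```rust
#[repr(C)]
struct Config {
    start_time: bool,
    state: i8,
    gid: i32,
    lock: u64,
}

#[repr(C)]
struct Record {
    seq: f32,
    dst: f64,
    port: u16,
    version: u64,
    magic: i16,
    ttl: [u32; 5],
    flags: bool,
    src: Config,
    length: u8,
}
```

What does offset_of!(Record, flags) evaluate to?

56

Config: 0..1  start_time  (1B, 1-aligned); 1..2  state  (1B, 1-aligned); 2..4  -- padding (2B); 4..8  gid  (4B, 4-aligned); 8..16  lock  (8B, 8-aligned); sizeof = 16, alignof = 8
0..4  seq  (4B, 4-aligned)
4..8  -- padding (4B)
8..16  dst  (8B, 8-aligned)
16..18  port  (2B, 2-aligned)
18..24  -- padding (6B)
24..32  version  (8B, 8-aligned)
32..34  magic  (2B, 2-aligned)
34..36  -- padding (2B)
36..56  ttl  (20B, 4-aligned)
56..57  flags  (1B, 1-aligned)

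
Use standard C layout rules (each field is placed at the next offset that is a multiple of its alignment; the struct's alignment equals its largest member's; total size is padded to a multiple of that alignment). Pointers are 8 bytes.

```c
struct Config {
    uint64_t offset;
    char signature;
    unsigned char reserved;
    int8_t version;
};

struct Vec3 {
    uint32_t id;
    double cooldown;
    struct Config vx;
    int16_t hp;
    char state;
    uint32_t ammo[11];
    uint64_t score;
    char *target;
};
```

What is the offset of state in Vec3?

34

Config: @0: offset [8B, align 8] → 8; @8: signature [1B, align 1] → 9; @9: reserved [1B, align 1] → 10; @10: version [1B, align 1] → 11; +5 tail pad (align 8); size 16, align 8
@0: id [4B, align 4] → 4
+4 pad (align 8)
@8: cooldown [8B, align 8] → 16
@16: vx [16B, align 8] → 32
@32: hp [2B, align 2] → 34
@34: state [1B, align 1] → 35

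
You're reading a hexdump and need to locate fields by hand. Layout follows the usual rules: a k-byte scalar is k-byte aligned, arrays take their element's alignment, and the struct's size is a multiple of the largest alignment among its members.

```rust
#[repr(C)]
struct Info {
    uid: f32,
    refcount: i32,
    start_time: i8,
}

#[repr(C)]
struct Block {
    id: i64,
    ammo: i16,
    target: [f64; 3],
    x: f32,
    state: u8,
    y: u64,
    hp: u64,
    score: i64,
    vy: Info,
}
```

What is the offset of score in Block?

Info: @0: uid [4B, align 4] → 4; @4: refcount [4B, align 4] → 8; @8: start_time [1B, align 1] → 9; +3 tail pad (align 4); size 12, align 4
@0: id [8B, align 8] → 8
@8: ammo [2B, align 2] → 10
+6 pad (align 8)
@16: target [24B, align 8] → 40
@40: x [4B, align 4] → 44
@44: state [1B, align 1] → 45
+3 pad (align 8)
@48: y [8B, align 8] → 56
@56: hp [8B, align 8] → 64
@64: score [8B, align 8] → 72

64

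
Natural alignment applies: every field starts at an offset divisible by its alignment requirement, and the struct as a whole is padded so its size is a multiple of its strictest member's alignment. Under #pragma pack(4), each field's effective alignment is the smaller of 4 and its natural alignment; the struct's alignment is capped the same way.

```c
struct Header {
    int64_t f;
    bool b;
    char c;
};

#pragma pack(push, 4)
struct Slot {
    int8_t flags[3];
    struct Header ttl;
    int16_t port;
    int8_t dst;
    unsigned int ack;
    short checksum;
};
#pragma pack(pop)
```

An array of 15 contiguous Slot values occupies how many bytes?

Header: @0: f [8B, align 8] → 8; @8: b [1B, align 1] → 9; @9: c [1B, align 1] → 10; +6 tail pad (align 8); size 16, align 8
@0: flags [3B, align 1] → 3
+1 pad (align 4)
@4: ttl [16B, align 4] → 20
@20: port [2B, align 2] → 22
@22: dst [1B, align 1] → 23
+1 pad (align 4)
@24: ack [4B, align 4] → 28
@28: checksum [2B, align 2] → 30
+2 tail pad (align 4)
size 32, align 4
array of 15: 15 × 32 = 480

480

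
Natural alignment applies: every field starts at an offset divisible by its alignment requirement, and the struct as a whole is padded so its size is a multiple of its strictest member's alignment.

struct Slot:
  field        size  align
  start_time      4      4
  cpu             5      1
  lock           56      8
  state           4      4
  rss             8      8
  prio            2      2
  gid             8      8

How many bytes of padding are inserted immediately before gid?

6

start_time at 0 (size 4, align 4) → ends 4
cpu at 4 (size 5, align 1) → ends 9
pad 7 to align 8 for lock
lock at 16 (size 56, align 8) → ends 72
state at 72 (size 4, align 4) → ends 76
pad 4 to align 8 for rss
rss at 80 (size 8, align 8) → ends 88
prio at 88 (size 2, align 2) → ends 90
pad 6 to align 8 for gid
gid at 96 (size 8, align 8) → ends 104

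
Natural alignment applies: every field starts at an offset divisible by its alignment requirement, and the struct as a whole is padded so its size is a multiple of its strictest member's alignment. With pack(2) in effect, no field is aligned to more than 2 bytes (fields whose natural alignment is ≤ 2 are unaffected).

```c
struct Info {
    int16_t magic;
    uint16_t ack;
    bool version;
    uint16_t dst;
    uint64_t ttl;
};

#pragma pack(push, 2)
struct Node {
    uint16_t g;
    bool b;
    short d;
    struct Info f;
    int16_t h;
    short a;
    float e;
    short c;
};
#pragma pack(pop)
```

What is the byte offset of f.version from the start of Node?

10

Info: 0..2  magic  (2B, 2-aligned); 2..4  ack  (2B, 2-aligned); 4..5  version  (1B, 1-aligned); 5..6  -- padding (1B); 6..8  dst  (2B, 2-aligned); 8..16  ttl  (8B, 8-aligned); sizeof = 16, alignof = 8
0..2  g  (2B, 2-aligned)
2..3  b  (1B, 1-aligned)
3..4  -- padding (1B)
4..6  d  (2B, 2-aligned)
6..22  f  (16B, 2-aligned)
within Info: version at 4
6 + 4 = 10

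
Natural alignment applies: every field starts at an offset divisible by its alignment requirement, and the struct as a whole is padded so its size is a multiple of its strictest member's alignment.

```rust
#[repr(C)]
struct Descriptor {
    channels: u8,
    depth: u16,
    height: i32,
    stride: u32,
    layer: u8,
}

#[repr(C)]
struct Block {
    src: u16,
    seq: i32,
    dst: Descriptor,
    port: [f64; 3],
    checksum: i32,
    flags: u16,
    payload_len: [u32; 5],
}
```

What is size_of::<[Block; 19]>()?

1520

Descriptor: @0: channels [1B, align 1] → 1; +1 pad (align 2); @2: depth [2B, align 2] → 4; @4: height [4B, align 4] → 8; @8: stride [4B, align 4] → 12; @12: layer [1B, align 1] → 13; +3 tail pad (align 4); size 16, align 4
@0: src [2B, align 2] → 2
+2 pad (align 4)
@4: seq [4B, align 4] → 8
@8: dst [16B, align 4] → 24
@24: port [24B, align 8] → 48
@48: checksum [4B, align 4] → 52
@52: flags [2B, align 2] → 54
+2 pad (align 4)
@56: payload_len [20B, align 4] → 76
+4 tail pad (align 8)
size 80, align 8
array of 19: 19 × 80 = 1520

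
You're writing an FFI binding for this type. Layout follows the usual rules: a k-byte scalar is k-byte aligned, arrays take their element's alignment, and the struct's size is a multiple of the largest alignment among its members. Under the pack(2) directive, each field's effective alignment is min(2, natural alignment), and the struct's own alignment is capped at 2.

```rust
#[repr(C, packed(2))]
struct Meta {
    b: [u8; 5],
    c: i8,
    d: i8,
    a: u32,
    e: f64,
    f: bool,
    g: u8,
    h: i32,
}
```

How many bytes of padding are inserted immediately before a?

1

0..5  b  (5B, 1-aligned)
5..6  c  (1B, 1-aligned)
6..7  d  (1B, 1-aligned)
7..8  -- padding (1B)
8..12  a  (4B, 2-aligned)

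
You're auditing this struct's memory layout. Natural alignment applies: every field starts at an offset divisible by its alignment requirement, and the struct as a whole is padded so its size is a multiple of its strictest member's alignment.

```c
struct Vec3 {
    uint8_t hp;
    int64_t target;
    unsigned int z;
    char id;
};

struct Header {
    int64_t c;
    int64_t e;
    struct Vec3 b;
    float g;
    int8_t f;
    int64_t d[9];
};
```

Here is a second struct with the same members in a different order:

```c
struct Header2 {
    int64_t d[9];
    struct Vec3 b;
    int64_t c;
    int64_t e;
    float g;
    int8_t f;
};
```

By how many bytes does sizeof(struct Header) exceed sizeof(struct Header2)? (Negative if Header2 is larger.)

Vec3: 0..1  hp  (1B, 1-aligned); 1..8  -- padding (7B); 8..16  target  (8B, 8-aligned); 16..20  z  (4B, 4-aligned); 20..21  id  (1B, 1-aligned); 21..24  -- tail padding (3B); sizeof = 24, alignof = 8
0..8  c  (8B, 8-aligned)
8..16  e  (8B, 8-aligned)
16..40  b  (24B, 8-aligned)
40..44  g  (4B, 4-aligned)
44..45  f  (1B, 1-aligned)
45..48  -- padding (3B)
48..120  d  (72B, 8-aligned)
sizeof = 120, alignof = 8
— Header2 —
0..72  d  (72B, 8-aligned)
72..96  b  (24B, 8-aligned)
96..104  c  (8B, 8-aligned)
104..112  e  (8B, 8-aligned)
112..116  g  (4B, 4-aligned)
116..117  f  (1B, 1-aligned)
117..120  -- tail padding (3B)
sizeof = 120, alignof = 8
120 − 120 = 0

0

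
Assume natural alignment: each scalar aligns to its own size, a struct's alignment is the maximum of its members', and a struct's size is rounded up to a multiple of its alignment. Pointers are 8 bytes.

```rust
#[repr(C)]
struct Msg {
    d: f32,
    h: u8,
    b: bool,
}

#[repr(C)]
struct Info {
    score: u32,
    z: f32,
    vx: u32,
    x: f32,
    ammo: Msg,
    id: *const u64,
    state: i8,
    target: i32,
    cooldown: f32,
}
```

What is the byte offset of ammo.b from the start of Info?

21

Msg: @0: d [4B, align 4] → 4; @4: h [1B, align 1] → 5; @5: b [1B, align 1] → 6; +2 tail pad (align 4); size 8, align 4
@0: score [4B, align 4] → 4
@4: z [4B, align 4] → 8
@8: vx [4B, align 4] → 12
@12: x [4B, align 4] → 16
@16: ammo [8B, align 4] → 24
within Msg: b at 5
16 + 5 = 21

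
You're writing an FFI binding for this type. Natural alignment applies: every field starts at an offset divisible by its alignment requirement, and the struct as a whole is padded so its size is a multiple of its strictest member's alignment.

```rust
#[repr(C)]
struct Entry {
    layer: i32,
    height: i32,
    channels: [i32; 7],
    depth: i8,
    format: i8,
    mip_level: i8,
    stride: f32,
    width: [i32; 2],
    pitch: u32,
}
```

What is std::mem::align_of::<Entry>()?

4

member alignments: layer=4, height=4, channels=4, depth=1, format=1, mip_level=1, stride=4, width=4, pitch=4
max = 4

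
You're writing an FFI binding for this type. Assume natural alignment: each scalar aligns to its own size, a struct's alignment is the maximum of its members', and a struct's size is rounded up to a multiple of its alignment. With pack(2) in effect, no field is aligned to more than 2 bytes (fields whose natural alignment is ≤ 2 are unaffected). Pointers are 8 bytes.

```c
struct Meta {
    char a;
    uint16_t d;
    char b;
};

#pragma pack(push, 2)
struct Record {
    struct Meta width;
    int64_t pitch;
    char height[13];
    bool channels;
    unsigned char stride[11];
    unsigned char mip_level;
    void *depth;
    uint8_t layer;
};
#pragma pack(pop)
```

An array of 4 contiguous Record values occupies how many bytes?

200

Meta: @0: a [1B, align 1] → 1; +1 pad (align 2); @2: d [2B, align 2] → 4; @4: b [1B, align 1] → 5; +1 tail pad (align 2); size 6, align 2
@0: width [6B, align 2] → 6
@6: pitch [8B, align 2] → 14
@14: height [13B, align 1] → 27
@27: channels [1B, align 1] → 28
@28: stride [11B, align 1] → 39
@39: mip_level [1B, align 1] → 40
@40: depth [8B, align 2] → 48
@48: layer [1B, align 1] → 49
+1 tail pad (align 2)
size 50, align 2
array of 4: 4 × 50 = 200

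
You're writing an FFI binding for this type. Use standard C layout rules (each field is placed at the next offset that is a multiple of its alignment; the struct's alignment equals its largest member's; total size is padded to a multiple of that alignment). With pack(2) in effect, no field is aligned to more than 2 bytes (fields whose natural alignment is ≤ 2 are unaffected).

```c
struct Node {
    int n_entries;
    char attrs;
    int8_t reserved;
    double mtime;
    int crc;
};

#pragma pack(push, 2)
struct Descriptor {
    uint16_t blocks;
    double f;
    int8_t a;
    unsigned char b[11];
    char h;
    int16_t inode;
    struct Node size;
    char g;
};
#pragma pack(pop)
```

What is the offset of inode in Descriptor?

24

Node: @0: n_entries [4B, align 4] → 4; @4: attrs [1B, align 1] → 5; @5: reserved [1B, align 1] → 6; +2 pad (align 8); @8: mtime [8B, align 8] → 16; @16: crc [4B, align 4] → 20; +4 tail pad (align 8); size 24, align 8
@0: blocks [2B, align 2] → 2
@2: f [8B, align 2] → 10
@10: a [1B, align 1] → 11
@11: b [11B, align 1] → 22
@22: h [1B, align 1] → 23
+1 pad (align 2)
@24: inode [2B, align 2] → 26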